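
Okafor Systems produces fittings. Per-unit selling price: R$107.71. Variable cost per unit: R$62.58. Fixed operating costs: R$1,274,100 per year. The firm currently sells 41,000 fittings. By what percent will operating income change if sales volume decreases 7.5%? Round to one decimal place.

-24.1%

At 41,000 units, contribution = 41,000 × R$45.13 = R$1,850,330.00.
Operating income = contribution − fixed costs = R$1,850,330.00 − R$1,274,100 = R$576,230.00.
DOL = contribution ÷ EBIT = R$1,850,330.00 ÷ R$576,230.00 = 3.2111.
So EBIT moves 3.2111 × (-7.5%) = -24.1%.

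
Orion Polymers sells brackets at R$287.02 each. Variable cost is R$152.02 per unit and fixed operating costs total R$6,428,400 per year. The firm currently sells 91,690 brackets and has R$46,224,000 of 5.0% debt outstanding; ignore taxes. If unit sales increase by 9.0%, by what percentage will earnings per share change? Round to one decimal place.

Total contribution margin = 91,690 × R$135.00 = R$12,378,150.00.
EBIT = R$12,378,150.00 − R$6,428,400 = R$5,949,750.00.
Interest = R$2,311,200.00, so EBIT − I = R$3,638,550.00.
DCL = total CM / (EBIT − I) = R$12,378,150.00 / R$3,638,550.00 = 3.4019.
EPS therefore changes by 3.4019 × (+9.0%) = +30.6%.

+30.6%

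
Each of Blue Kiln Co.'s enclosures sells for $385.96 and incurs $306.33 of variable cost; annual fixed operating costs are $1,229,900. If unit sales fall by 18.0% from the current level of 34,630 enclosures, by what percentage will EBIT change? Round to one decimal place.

-32.5%

Total contribution margin = 34,630 × $79.63 = $2,757,586.90.
Subtracting fixed costs: EBIT = $2,757,586.90 − $1,229,900 = $1,527,686.90.
Degree of operating leverage = $2,757,586.90 / $1,527,686.90 = 1.8051.
Operating income changes by 1.8051 × -18.0% = -32.5%.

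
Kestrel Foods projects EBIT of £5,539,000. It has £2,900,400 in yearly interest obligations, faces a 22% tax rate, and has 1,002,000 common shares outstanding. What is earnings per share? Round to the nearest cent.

£2.05

Pre-tax income = £5,539,000 − £2,900,400.00 = £2,638,600.00.
Net income = £2,638,600.00 × (1 − 0.22) = £2,058,108.00.
EPS = £2,058,108.00 ÷ 1,002,000 = £2.05.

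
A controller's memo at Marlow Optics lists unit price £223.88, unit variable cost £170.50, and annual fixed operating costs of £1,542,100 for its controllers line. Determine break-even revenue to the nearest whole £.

£6,467,691

Contribution margin per unit = £223.88 − £170.50 = £53.38, a CM ratio of £53.38 ÷ £223.88 = 0.2384.
Break-even sales = FC ÷ CM ratio = £1,542,100 × £223.88 / £53.38 = £6,467,691.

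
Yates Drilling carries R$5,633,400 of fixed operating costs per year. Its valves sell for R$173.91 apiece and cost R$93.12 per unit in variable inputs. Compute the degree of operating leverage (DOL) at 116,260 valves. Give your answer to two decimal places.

2.50

Total contribution margin = 116,260 × R$80.79 = R$9,392,645.40.
Subtracting fixed costs: EBIT = R$9,392,645.40 − R$5,633,400 = R$3,759,245.40.
So DOL = total CM / EBIT = R$9,392,645.40 / R$3,759,245.40 = 2.4985.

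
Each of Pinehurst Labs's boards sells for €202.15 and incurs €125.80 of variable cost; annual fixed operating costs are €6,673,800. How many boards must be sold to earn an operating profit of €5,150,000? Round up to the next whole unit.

Contribution margin per unit = €202.15 − €125.80 = €76.35.
Need Q such that Q × €76.35 − €6,673,800 = €5,150,000, i.e. Q = €11,823,800 / €76.35 = 154,863.13 → 154,864.

154,864 boards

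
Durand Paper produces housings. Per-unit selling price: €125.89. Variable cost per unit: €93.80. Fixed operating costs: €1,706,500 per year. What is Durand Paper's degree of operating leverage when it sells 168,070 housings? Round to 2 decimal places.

At 168,070 units, contribution = 168,070 × €32.09 = €5,393,366.30.
EBIT = €5,393,366.30 − €1,706,500 = €3,686,866.30.
DOL = contribution ÷ EBIT = €5,393,366.30 ÷ €3,686,866.30 = 1.4629.

1.46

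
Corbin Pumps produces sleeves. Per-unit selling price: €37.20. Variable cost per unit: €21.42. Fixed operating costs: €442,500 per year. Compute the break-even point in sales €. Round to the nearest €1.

€1,043,156

CM per unit = €37.20 − €21.42 = €15.78; CM ratio = €15.78 / €37.20 = 0.4242.
Break-even revenue = fixed costs × price ÷ CM = €442,500 × €37.20 ÷ €15.78 = €1,043,156.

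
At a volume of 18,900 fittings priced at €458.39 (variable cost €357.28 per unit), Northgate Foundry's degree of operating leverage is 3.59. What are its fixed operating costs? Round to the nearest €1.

Total contribution margin = 18,900 × €101.11 = €1,910,979.00.
DOL = contribution / EBIT, so EBIT = €1,910,979.00 / 3.59 = €532,306.13.
Fixed costs = CM − EBIT = €1,910,979.00 − €532,306.13 = €1,378,673.

€1,378,673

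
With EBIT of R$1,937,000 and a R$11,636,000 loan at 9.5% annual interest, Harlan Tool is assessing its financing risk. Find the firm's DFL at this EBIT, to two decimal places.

2.33

Annual interest charges come to R$1,105,420.00.
Degree of financial leverage = EBIT / (EBIT − interest) = R$1,937,000 / R$831,580.00 = 2.3293.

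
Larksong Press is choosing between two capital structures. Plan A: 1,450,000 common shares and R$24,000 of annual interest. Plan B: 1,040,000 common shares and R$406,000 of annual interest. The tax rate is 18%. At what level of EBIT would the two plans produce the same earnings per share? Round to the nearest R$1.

R$1,374,976

At indifference, (EBIT − 24,000)(1 − t)/1,450,000 = (EBIT − 406,000)(1 − t)/1,040,000.
Cancelling (1 − t) and cross-multiplying: 1,040,000·(EBIT − 24,000) = 1,450,000·(EBIT − 406,000).
Solving, EBIT = (406,000·1,450,000 − 24,000·1,040,000) / (1,450,000 − 1,040,000) = 563,740,000,000 / 410,000 = 1,374,975.61.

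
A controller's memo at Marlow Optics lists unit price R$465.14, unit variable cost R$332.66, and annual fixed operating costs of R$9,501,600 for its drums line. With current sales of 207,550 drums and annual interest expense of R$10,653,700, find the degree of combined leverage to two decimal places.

Contribution at this volume is 207,550 × R$132.48 = R$27,496,224.00.
Subtracting fixed costs: EBIT = R$27,496,224.00 − R$9,501,600 = R$17,994,624.00. Interest = R$10,653,700.00.
DOL = R$27,496,224.00 ÷ R$17,994,624.00 = 1.5280; DFL = R$17,994,624.00 ÷ R$7,340,924.00 = 2.4513.
DCL = DOL × DFL = 1.5280 × 2.4513 = 3.7456.

3.75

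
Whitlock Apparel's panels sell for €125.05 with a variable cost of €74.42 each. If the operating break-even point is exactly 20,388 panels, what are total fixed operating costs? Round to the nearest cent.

Contribution margin per unit = €125.05 − €74.42 = €50.63.
Since BE = FC / CM, FC = 20,388 × €50.63 = €1,032,244.44.

€1,032,244.44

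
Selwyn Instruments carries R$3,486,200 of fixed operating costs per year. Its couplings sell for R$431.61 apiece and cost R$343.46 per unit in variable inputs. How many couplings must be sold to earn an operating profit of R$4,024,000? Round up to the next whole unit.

Contribution margin per unit = R$431.61 − R$343.46 = R$88.15.
Units = (FC + target) / CM = (R$3,486,200 + R$4,024,000) / R$88.15 = 85,197.96, so 85,198 couplings.

85,198 couplings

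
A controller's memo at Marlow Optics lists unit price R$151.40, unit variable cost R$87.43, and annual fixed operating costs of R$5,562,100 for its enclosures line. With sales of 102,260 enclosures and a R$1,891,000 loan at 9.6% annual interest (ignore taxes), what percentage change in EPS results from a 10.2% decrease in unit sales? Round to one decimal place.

Total contribution margin = 102,260 × R$63.97 = R$6,541,572.20.
EBIT = R$6,541,572.20 − R$5,562,100 = R$979,472.20.
After interest of R$181,536.00, pre-tax earnings = R$797,936.20.
Degree of combined leverage = contribution ÷ (EBIT − I) = R$6,541,572.20 ÷ R$797,936.20 = 8.1981.
EPS therefore changes by 8.1981 × (-10.2%) = -83.6%.

-83.6%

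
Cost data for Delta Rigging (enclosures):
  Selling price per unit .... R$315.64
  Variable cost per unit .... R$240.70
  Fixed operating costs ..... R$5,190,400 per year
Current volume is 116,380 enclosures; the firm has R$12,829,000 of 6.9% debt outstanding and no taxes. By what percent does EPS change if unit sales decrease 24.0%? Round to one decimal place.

-79.1%

At 116,380 units, contribution = 116,380 × R$74.94 = R$8,721,517.20.
Operating income = contribution − fixed costs = R$8,721,517.20 − R$5,190,400 = R$3,531,117.20.
After interest of R$885,201.00, pre-tax earnings = R$2,645,916.20.
DCL = total CM / (EBIT − I) = R$8,721,517.20 / R$2,645,916.20 = 3.2962.
EPS therefore changes by 3.2962 × (-24.0%) = -79.1%.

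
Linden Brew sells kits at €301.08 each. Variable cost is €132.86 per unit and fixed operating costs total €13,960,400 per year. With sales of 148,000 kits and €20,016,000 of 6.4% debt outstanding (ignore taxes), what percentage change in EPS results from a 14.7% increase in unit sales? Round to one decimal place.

Contribution at this volume is 148,000 × €168.22 = €24,896,560.00.
Subtracting fixed costs: EBIT = €24,896,560.00 − €13,960,400 = €10,936,160.00.
Interest = €1,281,024.00, so EBIT − I = €9,655,136.00.
Degree of combined leverage = contribution ÷ (EBIT − I) = €24,896,560.00 ÷ €9,655,136.00 = 2.5786.
%ΔEPS = DCL × %ΔSales = 2.5786 × +14.7% = +37.9%.

+37.9%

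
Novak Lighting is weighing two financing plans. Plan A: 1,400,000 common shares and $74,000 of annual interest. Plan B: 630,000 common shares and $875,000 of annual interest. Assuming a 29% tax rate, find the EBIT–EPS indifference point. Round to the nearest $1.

$1,530,364

At indifference, (EBIT − 74,000)(1 − t)/1,400,000 = (EBIT − 875,000)(1 − t)/630,000.
Cancelling (1 − t) and cross-multiplying: 630,000·(EBIT − 74,000) = 1,400,000·(EBIT − 875,000).
Solving, EBIT = (875,000·1,400,000 − 74,000·630,000) / (1,400,000 − 630,000) = 1,178,380,000,000 / 770,000 = 1,530,363.64.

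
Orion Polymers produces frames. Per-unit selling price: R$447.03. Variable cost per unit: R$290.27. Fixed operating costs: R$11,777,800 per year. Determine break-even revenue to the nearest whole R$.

Contribution margin per unit = R$447.03 − R$290.27 = R$156.76, a CM ratio of R$156.76 ÷ R$447.03 = 0.3507.
Break-even revenue = fixed costs × price ÷ CM = R$11,777,800 × R$447.03 ÷ R$156.76 = R$33,586,565.

R$33,586,565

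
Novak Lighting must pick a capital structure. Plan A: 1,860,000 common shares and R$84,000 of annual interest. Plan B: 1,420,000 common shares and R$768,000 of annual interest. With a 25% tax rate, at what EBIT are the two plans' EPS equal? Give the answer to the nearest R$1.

R$2,975,455

At indifference, (EBIT − 84,000)(1 − t)/1,860,000 = (EBIT − 768,000)(1 − t)/1,420,000.
The (1 − t) factor cancels: (EBIT − 84,000) × 1,420,000 = (EBIT − 768,000) × 1,860,000.
Solving, EBIT = (768,000·1,860,000 − 84,000·1,420,000) / (1,860,000 − 1,420,000) = 1,309,200,000,000 / 440,000 = 2,975,454.55.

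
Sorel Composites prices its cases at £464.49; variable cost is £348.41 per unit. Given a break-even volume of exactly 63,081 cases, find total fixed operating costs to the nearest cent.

Each unit contributes £464.49 − £348.41 = £116.08.
Since BE = FC / CM, FC = 63,081 × £116.08 = £7,322,442.48.

£7,322,442.48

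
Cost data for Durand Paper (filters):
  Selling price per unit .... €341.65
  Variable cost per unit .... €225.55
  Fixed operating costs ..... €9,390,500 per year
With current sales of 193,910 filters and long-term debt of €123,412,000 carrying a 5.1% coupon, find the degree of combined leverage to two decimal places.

At 193,910 units, contribution = 193,910 × €116.10 = €22,512,951.00.
Operating income = contribution − fixed costs = €22,512,951.00 − €9,390,500 = €13,122,451.00. Interest = €6,294,012.00, so EBIT − I = €6,828,439.00.
Degree of total leverage = total CM / (EBIT − interest) = €22,512,951.00 / €6,828,439.00 = 3.2969.

3.30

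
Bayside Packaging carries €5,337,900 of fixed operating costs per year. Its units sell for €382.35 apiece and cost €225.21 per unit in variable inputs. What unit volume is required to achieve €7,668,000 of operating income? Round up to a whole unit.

82,767 units

Each unit contributes €382.35 − €225.21 = €157.14.
Required volume = (fixed costs + target profit) ÷ CM = (€5,337,900 + €7,668,000) ÷ €157.14 = 82,766.32, so 82,767 units.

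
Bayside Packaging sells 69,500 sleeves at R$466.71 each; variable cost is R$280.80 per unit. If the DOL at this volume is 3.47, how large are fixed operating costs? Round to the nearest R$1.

R$9,197,187

At 69,500 units, contribution = 69,500 × R$185.91 = R$12,920,745.00.
Since DOL = CM ÷ EBIT, EBIT = R$12,920,745.00 ÷ 3.47 = R$3,723,557.64.
And FC = contribution − EBIT = R$12,920,745.00 − R$3,723,557.64 = R$9,197,187.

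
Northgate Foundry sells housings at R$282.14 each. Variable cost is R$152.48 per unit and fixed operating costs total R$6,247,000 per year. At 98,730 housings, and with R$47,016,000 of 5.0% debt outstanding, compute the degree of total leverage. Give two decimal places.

Contribution at this volume is 98,730 × R$129.66 = R$12,801,331.80.
EBIT = R$12,801,331.80 − R$6,247,000 = R$6,554,331.80. Interest = R$2,350,800.00, so EBIT − I = R$4,203,531.80.
DCL = contribution ÷ (EBIT − I) = R$12,801,331.80 ÷ R$4,203,531.80 = 3.0454.

3.05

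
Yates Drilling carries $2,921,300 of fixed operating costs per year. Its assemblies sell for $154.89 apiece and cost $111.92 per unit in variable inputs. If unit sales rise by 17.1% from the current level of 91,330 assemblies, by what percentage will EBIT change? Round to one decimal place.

+66.9%

Contribution at this volume is 91,330 × $42.97 = $3,924,450.10.
Operating income = contribution − fixed costs = $3,924,450.10 − $2,921,300 = $1,003,150.10.
So DOL = total CM / EBIT = $3,924,450.10 / $1,003,150.10 = 3.9121.
So EBIT moves 3.9121 × (+17.1%) = +66.9%.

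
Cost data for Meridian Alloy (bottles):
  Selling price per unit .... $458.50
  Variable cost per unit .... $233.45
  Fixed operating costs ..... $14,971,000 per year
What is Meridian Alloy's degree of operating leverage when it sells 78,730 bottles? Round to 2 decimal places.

At 78,730 units, contribution = 78,730 × $225.05 = $17,718,186.50.
Operating income = contribution − fixed costs = $17,718,186.50 − $14,971,000 = $2,747,186.50.
Degree of operating leverage = $17,718,186.50 / $2,747,186.50 = 6.4496.

6.45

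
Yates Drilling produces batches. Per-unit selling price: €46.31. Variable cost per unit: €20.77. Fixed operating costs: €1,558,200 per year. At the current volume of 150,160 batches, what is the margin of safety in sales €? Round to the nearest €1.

€4,128,528

Each unit contributes €46.31 − €20.77 = €25.54. Break-even units = €1,558,200 ÷ €25.54 = 61,010.18; break-even revenue = 61,010.18 × €46.31 = €2,825,381.44.
Actual sales revenue = 150,160 × €46.31 = €6,953,909.60.
Margin of safety = €6,953,909.60 − €2,825,381.44 = €4,128,528.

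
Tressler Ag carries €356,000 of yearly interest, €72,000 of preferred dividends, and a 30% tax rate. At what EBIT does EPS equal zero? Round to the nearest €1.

Grossing the preferred dividend up to pre-tax terms: €72,000 / (1 − 0.30) = €102,857.14.
EPS = 0 when EBIT covers interest plus the pre-tax preferred burden: €356,000 + €102,857.14 = €458,857.14.

€458,857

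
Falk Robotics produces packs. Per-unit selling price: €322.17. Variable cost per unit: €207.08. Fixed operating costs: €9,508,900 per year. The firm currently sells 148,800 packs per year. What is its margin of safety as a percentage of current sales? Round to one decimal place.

44.5%

Each unit contributes €322.17 − €207.08 = €115.09. Break-even units = €9,508,900 ÷ €115.09 = 82,621.43; break-even revenue = 82,621.43 × €322.17 = €26,618,145.04.
Actual sales revenue = 148,800 × €322.17 = €47,938,896.00.
Margin of safety = (€47,938,896.00 − €26,618,145.04) ÷ €47,938,896.00 = 44.5%.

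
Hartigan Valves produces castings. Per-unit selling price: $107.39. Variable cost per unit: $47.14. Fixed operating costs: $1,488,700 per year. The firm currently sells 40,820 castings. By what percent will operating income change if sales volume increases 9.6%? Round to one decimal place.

+24.3%

At 40,820 units, contribution = 40,820 × $60.25 = $2,459,405.00.
EBIT = $2,459,405.00 − $1,488,700 = $970,705.00.
DOL = contribution ÷ EBIT = $2,459,405.00 ÷ $970,705.00 = 2.5336.
Operating income changes by 2.5336 × +9.6% = +24.3%.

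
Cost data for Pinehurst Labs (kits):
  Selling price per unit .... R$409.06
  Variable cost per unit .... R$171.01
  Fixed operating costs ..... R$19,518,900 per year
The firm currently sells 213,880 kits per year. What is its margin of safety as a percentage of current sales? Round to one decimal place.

61.7%

Each unit contributes R$409.06 − R$171.01 = R$238.05. Break-even units = R$19,518,900 ÷ R$238.05 = 81,994.96; break-even revenue = 81,994.96 × R$409.06 = R$33,540,857.95.
Actual sales revenue = 213,880 × R$409.06 = R$87,489,752.80.
Margin of safety = (R$87,489,752.80 − R$33,540,857.95) ÷ R$87,489,752.80 = 61.7%.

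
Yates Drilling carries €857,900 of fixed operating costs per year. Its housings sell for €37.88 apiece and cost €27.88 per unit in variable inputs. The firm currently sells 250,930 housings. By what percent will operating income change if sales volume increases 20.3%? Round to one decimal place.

Contribution at this volume is 250,930 × €10.00 = €2,509,300.00.
Subtracting fixed costs: EBIT = €2,509,300.00 − €857,900 = €1,651,400.00.
DOL = contribution ÷ EBIT = €2,509,300.00 ÷ €1,651,400.00 = 1.5195.
Operating income changes by 1.5195 × +20.3% = +30.8%.

+30.8%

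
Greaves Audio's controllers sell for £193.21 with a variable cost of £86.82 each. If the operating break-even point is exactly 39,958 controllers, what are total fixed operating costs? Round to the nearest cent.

£4,251,131.62

Contribution margin per unit = £193.21 − £86.82 = £106.39.
Since BE = FC / CM, FC = 39,958 × £106.39 = £4,251,131.62.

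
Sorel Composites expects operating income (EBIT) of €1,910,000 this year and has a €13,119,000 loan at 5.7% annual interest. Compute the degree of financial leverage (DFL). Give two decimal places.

1.64

Interest = €747,783.00.
DFL = EBIT ÷ (EBIT − I) = €1,910,000 ÷ (€1,910,000 − €747,783.00) = €1,910,000 ÷ €1,162,217.00 = 1.6434.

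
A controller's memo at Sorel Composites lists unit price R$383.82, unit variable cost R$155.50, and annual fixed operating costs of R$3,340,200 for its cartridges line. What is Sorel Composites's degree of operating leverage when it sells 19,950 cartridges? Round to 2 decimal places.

3.75

At 19,950 units, contribution = 19,950 × R$228.32 = R$4,554,984.00.
EBIT = R$4,554,984.00 − R$3,340,200 = R$1,214,784.00.
DOL = contribution ÷ EBIT = R$4,554,984.00 ÷ R$1,214,784.00 = 3.7496.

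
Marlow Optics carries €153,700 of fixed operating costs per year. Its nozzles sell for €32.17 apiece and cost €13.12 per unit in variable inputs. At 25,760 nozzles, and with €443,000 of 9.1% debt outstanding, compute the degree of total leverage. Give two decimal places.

1.65

Total contribution margin = 25,760 × €19.05 = €490,728.00.
Operating income = contribution − fixed costs = €490,728.00 − €153,700 = €337,028.00. Interest = €40,313.00, so EBIT − I = €296,715.00.
Degree of total leverage = total CM / (EBIT − interest) = €490,728.00 / €296,715.00 = 1.6539.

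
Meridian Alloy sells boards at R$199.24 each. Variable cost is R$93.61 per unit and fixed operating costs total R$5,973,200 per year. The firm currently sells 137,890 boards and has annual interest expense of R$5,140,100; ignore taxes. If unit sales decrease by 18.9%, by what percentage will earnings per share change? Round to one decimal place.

At 137,890 units, contribution = 137,890 × R$105.63 = R$14,565,320.70.
EBIT = R$14,565,320.70 − R$5,973,200 = R$8,592,120.70.
Interest = R$5,140,100.00, so EBIT − I = R$3,452,020.70.
Degree of combined leverage = contribution ÷ (EBIT − I) = R$14,565,320.70 ÷ R$3,452,020.70 = 4.2194.
%ΔEPS = DCL × %ΔSales = 4.2194 × -18.9% = -79.7%.

-79.7%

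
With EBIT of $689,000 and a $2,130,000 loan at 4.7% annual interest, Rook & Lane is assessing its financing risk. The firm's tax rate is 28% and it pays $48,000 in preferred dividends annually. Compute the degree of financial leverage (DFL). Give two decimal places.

Annual interest charges come to $100,110.00.
Pre-tax preferred-dividend burden = $48,000 ÷ (1 − 0.28) = $66,666.67.
DFL = EBIT ÷ [EBIT − I − D_p/(1−t)] = $689,000 ÷ [$689,000 − $100,110.00 − $66,666.67] = $689,000 ÷ $522,223.33 = 1.3194.

1.32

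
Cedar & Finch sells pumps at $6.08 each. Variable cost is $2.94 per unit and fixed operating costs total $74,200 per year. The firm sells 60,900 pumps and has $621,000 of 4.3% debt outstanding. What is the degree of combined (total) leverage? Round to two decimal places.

2.12

Contribution at this volume is 60,900 × $3.14 = $191,226.00.
EBIT = $191,226.00 − $74,200 = $117,026.00. Interest = $26,703.00, so EBIT − I = $90,323.00.
Degree of total leverage = total CM / (EBIT − interest) = $191,226.00 / $90,323.00 = 2.1171.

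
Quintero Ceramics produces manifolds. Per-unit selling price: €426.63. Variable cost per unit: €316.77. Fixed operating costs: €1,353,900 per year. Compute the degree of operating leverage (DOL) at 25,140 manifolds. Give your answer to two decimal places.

Contribution at this volume is 25,140 × €109.86 = €2,761,880.40.
Operating income = contribution − fixed costs = €2,761,880.40 − €1,353,900 = €1,407,980.40.
DOL = contribution ÷ EBIT = €2,761,880.40 ÷ €1,407,980.40 = 1.9616.

1.96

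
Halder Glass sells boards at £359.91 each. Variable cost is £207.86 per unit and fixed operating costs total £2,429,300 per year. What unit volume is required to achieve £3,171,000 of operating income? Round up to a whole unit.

36,832 boards

Unit CM = price − variable cost = £359.91 − £207.86 = £152.05.
Need Q such that Q × £152.05 − £2,429,300 = £3,171,000, i.e. Q = £5,600,300 / £152.05 = 36,831.96 → 36,832.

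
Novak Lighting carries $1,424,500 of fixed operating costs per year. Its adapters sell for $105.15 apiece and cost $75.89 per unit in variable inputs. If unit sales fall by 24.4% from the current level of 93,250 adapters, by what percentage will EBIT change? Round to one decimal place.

At 93,250 units, contribution = 93,250 × $29.26 = $2,728,495.00.
EBIT = $2,728,495.00 − $1,424,500 = $1,303,995.00.
Degree of operating leverage = $2,728,495.00 / $1,303,995.00 = 2.0924.
%ΔEBIT = DOL × %ΔSales = 2.0924 × -24.4% = -51.1%.

-51.1%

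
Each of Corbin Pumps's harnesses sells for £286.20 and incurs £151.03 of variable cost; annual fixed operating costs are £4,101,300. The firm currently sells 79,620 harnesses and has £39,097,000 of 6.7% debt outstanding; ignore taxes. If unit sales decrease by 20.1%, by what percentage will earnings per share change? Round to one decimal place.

-53.5%

At 79,620 units, contribution = 79,620 × £135.17 = £10,762,235.40.
Operating income = contribution − fixed costs = £10,762,235.40 − £4,101,300 = £6,660,935.40.
Interest = £2,619,499.00, so EBIT − I = £4,041,436.40.
Degree of combined leverage = contribution ÷ (EBIT − I) = £10,762,235.40 ÷ £4,041,436.40 = 2.6630.
%ΔEPS = DCL × %ΔSales = 2.6630 × -20.1% = -53.5%.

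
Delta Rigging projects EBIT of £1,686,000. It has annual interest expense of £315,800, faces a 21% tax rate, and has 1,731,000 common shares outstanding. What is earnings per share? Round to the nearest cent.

£0.63

Pre-tax income = £1,686,000 − £315,800.00 = £1,370,200.00.
Net income = £1,370,200.00 × (1 − 0.21) = £1,082,458.00.
EPS = £1,082,458.00 ÷ 1,731,000 = £0.63.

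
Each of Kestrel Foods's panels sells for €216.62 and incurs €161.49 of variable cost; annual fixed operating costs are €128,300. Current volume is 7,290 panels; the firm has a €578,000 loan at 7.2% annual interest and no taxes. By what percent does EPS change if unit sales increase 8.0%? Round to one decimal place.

Total contribution margin = 7,290 × €55.13 = €401,897.70.
EBIT = €401,897.70 − €128,300 = €273,597.70.
Interest = €41,616.00, so EBIT − I = €231,981.70.
DCL = total CM / (EBIT − I) = €401,897.70 / €231,981.70 = 1.7325.
%ΔEPS = DCL × %ΔSales = 1.7325 × +8.0% = +13.9%.

+13.9%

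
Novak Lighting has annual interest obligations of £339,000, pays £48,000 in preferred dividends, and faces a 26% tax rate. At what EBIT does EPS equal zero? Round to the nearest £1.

£403,865

Preferred dividends are paid after tax, so their pre-tax equivalent is £48,000 ÷ (1 − 0.26) = £64,864.86.
Financial break-even EBIT = interest + D_p ÷ (1 − t) = £339,000 + £64,864.86 = £403,864.86.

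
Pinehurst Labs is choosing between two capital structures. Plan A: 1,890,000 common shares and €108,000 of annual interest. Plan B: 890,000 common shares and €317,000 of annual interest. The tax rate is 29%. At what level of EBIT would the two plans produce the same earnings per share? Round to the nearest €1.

€503,010

At indifference, (EBIT − 108,000)(1 − t)/1,890,000 = (EBIT − 317,000)(1 − t)/890,000.
The (1 − t) factor cancels: (EBIT − 108,000) × 890,000 = (EBIT − 317,000) × 1,890,000.
Solving, EBIT = (317,000·1,890,000 − 108,000·890,000) / (1,890,000 − 890,000) = 503,010,000,000 / 1,000,000 = 503,010.00.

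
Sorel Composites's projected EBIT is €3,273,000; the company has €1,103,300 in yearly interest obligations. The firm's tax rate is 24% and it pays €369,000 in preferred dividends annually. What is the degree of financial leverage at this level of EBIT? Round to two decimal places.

Interest = €1,103,300.00.
Preferred dividends grossed up pre-tax: €369,000 / (1 − 0.24) = €485,526.32.
DFL = EBIT ÷ [EBIT − I − D_p/(1−t)] = €3,273,000 ÷ [€3,273,000 − €1,103,300.00 − €485,526.32] = €3,273,000 ÷ €1,684,173.68 = 1.9434.

1.94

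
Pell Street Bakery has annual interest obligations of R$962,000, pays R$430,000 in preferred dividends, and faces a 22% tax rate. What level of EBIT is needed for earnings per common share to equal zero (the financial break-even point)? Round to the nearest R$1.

Grossing the preferred dividend up to pre-tax terms: R$430,000 / (1 − 0.22) = R$551,282.05.
Financial break-even EBIT = interest + D_p ÷ (1 − t) = R$962,000 + R$551,282.05 = R$1,513,282.05.

R$1,513,282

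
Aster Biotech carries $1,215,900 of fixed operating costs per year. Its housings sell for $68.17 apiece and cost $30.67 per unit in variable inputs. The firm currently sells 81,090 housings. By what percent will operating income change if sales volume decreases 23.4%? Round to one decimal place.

-39.0%

At 81,090 units, contribution = 81,090 × $37.50 = $3,040,875.00.
EBIT = $3,040,875.00 − $1,215,900 = $1,824,975.00.
Degree of operating leverage = $3,040,875.00 / $1,824,975.00 = 1.6663.
Operating income changes by 1.6663 × -23.4% = -39.0%.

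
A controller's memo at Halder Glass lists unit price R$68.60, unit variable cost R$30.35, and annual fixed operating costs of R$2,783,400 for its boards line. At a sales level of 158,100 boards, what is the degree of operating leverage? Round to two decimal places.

1.85

Contribution at this volume is 158,100 × R$38.25 = R$6,047,325.00.
Operating income = contribution − fixed costs = R$6,047,325.00 − R$2,783,400 = R$3,263,925.00.
DOL = contribution ÷ EBIT = R$6,047,325.00 ÷ R$3,263,925.00 = 1.8528.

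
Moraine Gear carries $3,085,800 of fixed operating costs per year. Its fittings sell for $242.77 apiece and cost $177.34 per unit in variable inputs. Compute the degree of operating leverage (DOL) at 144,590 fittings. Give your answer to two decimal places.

1.48

At 144,590 units, contribution = 144,590 × $65.43 = $9,460,523.70.
Subtracting fixed costs: EBIT = $9,460,523.70 − $3,085,800 = $6,374,723.70.
Degree of operating leverage = $9,460,523.70 / $6,374,723.70 = 1.4841.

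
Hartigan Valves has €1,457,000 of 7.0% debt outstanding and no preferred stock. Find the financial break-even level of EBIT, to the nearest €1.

Annual interest = 7.0% × €1,457,000 = €101,990.00.
Without preferred stock the financial break-even is simply EBIT = interest = €101,990.00.

€101,990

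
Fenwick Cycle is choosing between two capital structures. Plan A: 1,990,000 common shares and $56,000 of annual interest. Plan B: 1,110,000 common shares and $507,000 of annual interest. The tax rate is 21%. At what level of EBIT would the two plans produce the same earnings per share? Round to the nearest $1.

$1,075,875

Set EPS_A = EPS_B: (EBIT − $56,000)(1 − 0.21) ÷ 1,990,000 = (EBIT − $507,000)(1 − 0.21) ÷ 1,110,000.
The (1 − t) factor cancels: (EBIT − 56,000) × 1,110,000 = (EBIT − 507,000) × 1,990,000.
EBIT × (1,990,000 − 1,110,000) = 507,000 × 1,990,000 − 56,000 × 1,110,000 = 946,770,000,000, so EBIT = 946,770,000,000 ÷ 880,000 = 1,075,875.00.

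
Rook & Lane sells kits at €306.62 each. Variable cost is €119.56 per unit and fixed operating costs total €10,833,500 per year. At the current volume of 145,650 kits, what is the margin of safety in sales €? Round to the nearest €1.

Contribution margin per unit = €306.62 − €119.56 = €187.06. Break-even units = €10,833,500 ÷ €187.06 = 57,914.57; break-even revenue = 57,914.57 × €306.62 = €17,757,766.33.
Current sales = 145,650 × €306.62 = €44,659,203.00.
Margin of safety = €44,659,203.00 − €17,757,766.33 = €26,901,437.

€26,901,437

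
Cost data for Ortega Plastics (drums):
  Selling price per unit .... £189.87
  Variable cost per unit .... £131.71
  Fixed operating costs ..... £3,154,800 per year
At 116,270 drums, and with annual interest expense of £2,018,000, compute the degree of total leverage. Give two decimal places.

4.25

Total contribution margin = 116,270 × £58.16 = £6,762,263.20.
Subtracting fixed costs: EBIT = £6,762,263.20 − £3,154,800 = £3,607,463.20. Interest = £2,018,000.00.
DOL = £6,762,263.20 ÷ £3,607,463.20 = 1.8745; DFL = £3,607,463.20 ÷ £1,589,463.20 = 2.2696.
Combined leverage = 1.8745 × 2.2696 = 4.2544.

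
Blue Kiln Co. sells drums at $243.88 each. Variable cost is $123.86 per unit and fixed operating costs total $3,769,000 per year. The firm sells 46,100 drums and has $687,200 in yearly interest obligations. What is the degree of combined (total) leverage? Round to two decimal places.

5.14

Contribution at this volume is 46,100 × $120.02 = $5,532,922.00.
Operating income = contribution − fixed costs = $5,532,922.00 − $3,769,000 = $1,763,922.00. Interest = $687,200.00, so EBIT − I = $1,076,722.00.
Degree of total leverage = total CM / (EBIT − interest) = $5,532,922.00 / $1,076,722.00 = 5.1387.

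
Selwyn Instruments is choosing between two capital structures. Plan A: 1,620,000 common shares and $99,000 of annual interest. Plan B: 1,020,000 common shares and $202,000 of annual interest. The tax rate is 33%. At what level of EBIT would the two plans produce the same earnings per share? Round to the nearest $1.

$377,100

At indifference, (EBIT − 99,000)(1 − t)/1,620,000 = (EBIT − 202,000)(1 − t)/1,020,000.
Cancelling (1 − t) and cross-multiplying: 1,020,000·(EBIT − 99,000) = 1,620,000·(EBIT − 202,000).
EBIT × (1,620,000 − 1,020,000) = 202,000 × 1,620,000 − 99,000 × 1,020,000 = 226,260,000,000, so EBIT = 226,260,000,000 ÷ 600,000 = 377,100.00.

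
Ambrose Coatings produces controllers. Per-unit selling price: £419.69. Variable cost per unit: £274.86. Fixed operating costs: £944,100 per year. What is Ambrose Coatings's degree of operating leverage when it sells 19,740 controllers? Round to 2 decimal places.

Total contribution margin = 19,740 × £144.83 = £2,858,944.20.
EBIT = £2,858,944.20 − £944,100 = £1,914,844.20.
Degree of operating leverage = £2,858,944.20 / £1,914,844.20 = 1.4930.

1.49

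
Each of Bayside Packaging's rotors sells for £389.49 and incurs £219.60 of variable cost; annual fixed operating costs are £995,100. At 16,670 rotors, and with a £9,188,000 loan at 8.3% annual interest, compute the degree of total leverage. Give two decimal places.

Total contribution margin = 16,670 × £169.89 = £2,832,066.30.
Operating income = contribution − fixed costs = £2,832,066.30 − £995,100 = £1,836,966.30. Interest = £762,604.00, so EBIT − I = £1,074,362.30.
DCL = contribution ÷ (EBIT − I) = £2,832,066.30 ÷ £1,074,362.30 = 2.6360.

2.64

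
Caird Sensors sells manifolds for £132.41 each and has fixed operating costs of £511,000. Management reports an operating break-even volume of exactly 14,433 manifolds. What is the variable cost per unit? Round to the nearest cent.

£97.01

Contribution per unit must be FC / Q = £511,000 / 14,433 = £35.4050.
Hence VC = price − CM = £132.41 − £35.4050 = £97.01.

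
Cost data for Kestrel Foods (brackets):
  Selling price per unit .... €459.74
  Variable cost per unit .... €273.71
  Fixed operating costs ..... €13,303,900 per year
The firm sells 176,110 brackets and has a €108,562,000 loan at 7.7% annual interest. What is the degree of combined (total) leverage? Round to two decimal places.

2.95

Contribution at this volume is 176,110 × €186.03 = €32,761,743.30.
EBIT = €32,761,743.30 − €13,303,900 = €19,457,843.30. Interest = €8,359,274.00.
DOL = €32,761,743.30 ÷ €19,457,843.30 = 1.6837; DFL = €19,457,843.30 ÷ €11,098,569.30 = 1.7532.
DCL = DOL × DFL = 1.6837 × 1.7532 = 2.9519.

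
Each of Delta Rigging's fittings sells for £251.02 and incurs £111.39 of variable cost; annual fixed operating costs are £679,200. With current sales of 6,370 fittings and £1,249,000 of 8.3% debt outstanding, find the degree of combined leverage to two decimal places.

Contribution at this volume is 6,370 × £139.63 = £889,443.10.
Operating income = contribution − fixed costs = £889,443.10 − £679,200 = £210,243.10. Interest = £103,667.00, so EBIT − I = £106,576.10.
Degree of total leverage = total CM / (EBIT − interest) = £889,443.10 / £106,576.10 = 8.3456.

8.35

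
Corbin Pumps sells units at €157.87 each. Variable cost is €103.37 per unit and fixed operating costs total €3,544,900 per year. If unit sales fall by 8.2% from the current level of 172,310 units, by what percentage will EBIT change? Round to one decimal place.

-13.2%

Total contribution margin = 172,310 × €54.50 = €9,390,895.00.
EBIT = €9,390,895.00 − €3,544,900 = €5,845,995.00.
DOL = contribution ÷ EBIT = €9,390,895.00 ÷ €5,845,995.00 = 1.6064.
So EBIT moves 1.6064 × (-8.2%) = -13.2%.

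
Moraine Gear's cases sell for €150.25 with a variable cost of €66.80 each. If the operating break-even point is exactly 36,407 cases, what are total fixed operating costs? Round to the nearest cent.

Unit CM = price − variable cost = €150.25 − €66.80 = €83.45.
Fixed costs = break-even units × CM = 36,407 × €83.45 = €3,038,164.15.

€3,038,164.15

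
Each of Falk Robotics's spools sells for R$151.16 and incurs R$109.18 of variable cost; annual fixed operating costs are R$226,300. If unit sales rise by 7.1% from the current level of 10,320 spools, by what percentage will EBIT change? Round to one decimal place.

Contribution at this volume is 10,320 × R$41.98 = R$433,233.60.
EBIT = R$433,233.60 − R$226,300 = R$206,933.60.
DOL = contribution ÷ EBIT = R$433,233.60 ÷ R$206,933.60 = 2.0936.
Operating income changes by 2.0936 × +7.1% = +14.9%.

+14.9%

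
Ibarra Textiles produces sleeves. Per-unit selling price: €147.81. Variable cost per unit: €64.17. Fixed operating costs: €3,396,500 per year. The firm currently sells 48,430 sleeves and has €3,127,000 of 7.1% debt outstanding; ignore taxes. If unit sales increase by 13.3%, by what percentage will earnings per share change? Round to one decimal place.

Total contribution margin = 48,430 × €83.64 = €4,050,685.20.
Operating income = contribution − fixed costs = €4,050,685.20 − €3,396,500 = €654,185.20.
Interest = €222,017.00, so EBIT − I = €432,168.20.
Degree of combined leverage = contribution ÷ (EBIT − I) = €4,050,685.20 ÷ €432,168.20 = 9.3729.
EPS therefore changes by 9.3729 × (+13.3%) = +124.7%.

+124.7%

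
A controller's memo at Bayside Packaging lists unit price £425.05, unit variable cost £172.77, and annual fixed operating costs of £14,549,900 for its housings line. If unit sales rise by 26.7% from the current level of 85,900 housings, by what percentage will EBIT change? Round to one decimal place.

+81.3%

At 85,900 units, contribution = 85,900 × £252.28 = £21,670,852.00.
EBIT = £21,670,852.00 − £14,549,900 = £7,120,952.00.
So DOL = total CM / EBIT = £21,670,852.00 / £7,120,952.00 = 3.0433.
%ΔEBIT = DOL × %ΔSales = 3.0433 × +26.7% = +81.3%.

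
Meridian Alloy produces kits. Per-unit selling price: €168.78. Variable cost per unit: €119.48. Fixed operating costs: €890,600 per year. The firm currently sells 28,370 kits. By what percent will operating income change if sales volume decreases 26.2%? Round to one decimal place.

-72.1%

Total contribution margin = 28,370 × €49.30 = €1,398,641.00.
EBIT = €1,398,641.00 − €890,600 = €508,041.00.
DOL = contribution ÷ EBIT = €1,398,641.00 ÷ €508,041.00 = 2.7530.
%ΔEBIT = DOL × %ΔSales = 2.7530 × -26.2% = -72.1%.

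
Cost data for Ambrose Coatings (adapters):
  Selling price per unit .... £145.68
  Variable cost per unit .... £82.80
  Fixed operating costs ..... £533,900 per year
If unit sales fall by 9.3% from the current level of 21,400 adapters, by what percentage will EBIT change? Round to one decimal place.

-15.4%

Contribution at this volume is 21,400 × £62.88 = £1,345,632.00.
EBIT = £1,345,632.00 − £533,900 = £811,732.00.
Degree of operating leverage = £1,345,632.00 / £811,732.00 = 1.6577.
Operating income changes by 1.6577 × -9.3% = -15.4%.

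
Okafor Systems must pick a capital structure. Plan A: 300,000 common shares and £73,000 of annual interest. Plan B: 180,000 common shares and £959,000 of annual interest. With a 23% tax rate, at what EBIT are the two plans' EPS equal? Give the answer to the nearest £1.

£2,288,000

Set EPS_A = EPS_B: (EBIT − £73,000)(1 − 0.23) ÷ 300,000 = (EBIT − £959,000)(1 − 0.23) ÷ 180,000.
The (1 − t) factor cancels: (EBIT − 73,000) × 180,000 = (EBIT − 959,000) × 300,000.
EBIT × (300,000 − 180,000) = 959,000 × 300,000 − 73,000 × 180,000 = 274,560,000,000, so EBIT = 274,560,000,000 ÷ 120,000 = 2,288,000.00.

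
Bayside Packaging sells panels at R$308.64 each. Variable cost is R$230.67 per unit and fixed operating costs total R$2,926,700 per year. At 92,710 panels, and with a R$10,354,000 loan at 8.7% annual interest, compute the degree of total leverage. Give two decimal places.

2.13

Contribution at this volume is 92,710 × R$77.97 = R$7,228,598.70.
EBIT = R$7,228,598.70 − R$2,926,700 = R$4,301,898.70. Interest = R$900,798.00, so EBIT − I = R$3,401,100.70.
DCL = contribution ÷ (EBIT − I) = R$7,228,598.70 ÷ R$3,401,100.70 = 2.1254.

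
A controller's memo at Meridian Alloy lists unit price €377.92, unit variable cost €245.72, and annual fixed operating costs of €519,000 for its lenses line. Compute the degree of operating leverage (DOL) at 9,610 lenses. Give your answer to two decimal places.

Contribution at this volume is 9,610 × €132.20 = €1,270,442.00.
Subtracting fixed costs: EBIT = €1,270,442.00 − €519,000 = €751,442.00.
DOL = contribution ÷ EBIT = €1,270,442.00 ÷ €751,442.00 = 1.6907.

1.69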